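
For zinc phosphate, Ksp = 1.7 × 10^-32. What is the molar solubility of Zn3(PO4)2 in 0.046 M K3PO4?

s ≈ 6.7 × 10^-11 M

Zn3(PO4)2(s) ⇌ 3 Zn^2+(aq) + 2 PO4^3-(aq)
Ksp = [Zn^2+]^3[PO4^3-]^2
Let s be the molar solubility in this solution. [Zn^2+] = 3s, [PO4^3-] = 0.046 + 2s ≈ 0.046 (common-ion effect: PO4^3- is already 0.046 M).
Ksp ≈ (3s)^3 × (0.046)^2
s = 6.7 x 10^-11 M
Check: 2s = 1.3 × 10^-10 ≪ 0.046, so the approximation is valid.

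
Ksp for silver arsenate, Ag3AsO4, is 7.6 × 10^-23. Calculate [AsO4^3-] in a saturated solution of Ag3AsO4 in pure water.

Ag3AsO4(s) ⇌ 3 Ag^+ + AsO4^3-
Ksp = [Ag^+]^3[AsO4^3-]
For each mole of Ag3AsO4 that dissolves: [Ag^+] = 3s, [AsO4^3-] = s.
So Ksp = (3s)^3 × s = 27s^4
s^4 = 7.6 × 10^-23 / 27, so s = 1.30 × 10^-6 M
[AsO4^3-] = s = 1.3 × 10^-6 M

[AsO4^3-] = 1.3 x 10^-6 M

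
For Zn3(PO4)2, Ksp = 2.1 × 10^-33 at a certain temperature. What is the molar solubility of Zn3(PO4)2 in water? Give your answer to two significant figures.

Zn3(PO4)2(s) ⇌ 3 Zn^2+ + 2 PO4^3-
Ksp = [Zn^2+]^3[PO4^3-]^2
With molar solubility s: [Zn^2+] = 3s, [PO4^3-] = 2s.
Ksp = (3s)^3(2s)^2 = 108s^5
Solving, s = (2.1 × 10^-33/108)^(1/5) = 1.1 × 10^-7 M

s ≈ 1.1 × 10^-7 M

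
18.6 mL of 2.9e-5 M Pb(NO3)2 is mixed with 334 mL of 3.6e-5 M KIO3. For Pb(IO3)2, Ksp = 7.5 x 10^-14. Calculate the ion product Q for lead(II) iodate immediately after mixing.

Q = 1.8 × 10^-15

Total volume = 18.6 + 334 = 352.6 mL.
[Pb^2+] = 2.9 × 10^-5 × (18.6/352.6) = 1.53 × 10^-6 M
[IO3^-] = 3.6 x 10^-5 × (334/352.6) = 3.41 × 10^-5 M
Pb(IO3)2(s) ⇌ Pb^2+ + 2 IO3^-, so Q = [Pb^2+][IO3^-]^2
Q = (1.53 × 10^-6)(3.41 × 10^-5)^2 = 1.8 × 10^-15
Q < Ksp, so no precipitate of Pb(IO3)2 forms.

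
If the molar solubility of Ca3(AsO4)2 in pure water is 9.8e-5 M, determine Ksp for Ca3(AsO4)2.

Ca3(AsO4)2(s) <=> 3 Ca^2+(aq) + 2 AsO4^3-(aq)
With molar solubility s: [Ca^2+] = 3s, [AsO4^3-] = 2s.
Ksp = [Ca^2+]^3[AsO4^3-]^2
Ksp = (3s)^3(2s)^2 = 108s^5
Ksp = 108 × (9.8 x 10^-5)^5 = 9.8 × 10^-19

Ksp = 9.8 × 10^-19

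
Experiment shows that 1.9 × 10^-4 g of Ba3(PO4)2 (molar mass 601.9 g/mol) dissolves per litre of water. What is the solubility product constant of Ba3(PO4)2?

Molar solubility s = (1.9 x 10^-4 g/L) / (601.9 g/mol) = 3.16 x 10^-7 M.
Ba3(PO4)2(s) ⇌ 3 Ba^2+ + 2 PO4^3-
For each mole of Ba3(PO4)2 that dissolves: [Ba^2+] = 3s, [PO4^3-] = 2s.
Ksp = [Ba^2+]^3[PO4^3-]^2
Substituting: Ksp = (3s)^3(2s)^2 = 108s^5
Ksp = 108 × (3.16 x 10^-7)^5 = 3.4 × 10^-31

3.4e-31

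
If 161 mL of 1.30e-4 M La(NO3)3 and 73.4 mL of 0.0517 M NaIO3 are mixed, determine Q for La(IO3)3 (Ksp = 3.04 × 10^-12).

Q ≈ 3.79 × 10^-10

Total volume = 161 + 73.4 = 234.4 mL.
[La^3+] = 1.30 × 10^-4 × (161/234.4) = 8.929 x 10^-5 M
[IO3^-] = 5.17 × 10^-2 × (73.4/234.4) = 1.619 × 10^-2 M
La(IO3)3(s) <=> La^3+(aq) + 3 IO3^-(aq), so Q = [La^3+][IO3^-]^3
Q = (8.929 x 10^-5)(1.619 x 10^-2)^3 = 3.79 x 10^-10
Q > Ksp, so La(IO3)3 will precipitate.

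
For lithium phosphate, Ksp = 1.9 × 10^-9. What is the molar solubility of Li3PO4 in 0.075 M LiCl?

Li3PO4(s) ⇌ 3 Li^+(aq) + PO4^3-(aq)
Ksp = [Li^+]^3[PO4^3-]
Let s be the molar solubility in this solution. [Li^+] = 0.075 + 3s ≈ 0.075, [PO4^3-] = s (Ksp is small, so little additional dissolves).
Ksp ≈ (0.075)^3 × s
s = 4.5 x 10^-6 M
Check: 3s = 1.4 x 10^-5 ≪ 0.075, so the approximation is valid.

s ≈ 4.5 x 10^-6 M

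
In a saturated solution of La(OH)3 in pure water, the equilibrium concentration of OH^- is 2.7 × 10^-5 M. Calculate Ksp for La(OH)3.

Ksp = 1.8 × 10^-19

La(OH)3(s) ⇌ La^3+(aq) + 3 OH^-(aq)
Stoichiometry gives [La^3+] = (1/3)[OH^-] = 9.00 × 10^-6 M.
Ksp = [La^3+][OH^-]^3
Ksp = 9.00 × 10^-6 × (2.7 x 10^-5)^3 = 1.8 x 10^-19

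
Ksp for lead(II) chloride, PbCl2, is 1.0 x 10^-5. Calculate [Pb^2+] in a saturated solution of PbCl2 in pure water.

[Pb^2+] = 1.4 × 10^-2 M

PbCl2(s) ⇌ Pb^2+ + 2 Cl^-
Ksp = [Pb^2+][Cl^-]^2
For each mole of PbCl2 that dissolves: [Pb^2+] = s, [Cl^-] = 2s.
So Ksp = s × (2s)^2 = 4s^3
Solving, s = (1.0 x 10^-5/4)^(1/3) = 1.36 × 10^-2 M
[Pb^2+] = s = 1.4 × 10^-2 M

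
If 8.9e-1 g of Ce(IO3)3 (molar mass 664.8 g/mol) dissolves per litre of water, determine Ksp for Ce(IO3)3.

Molar solubility s = (8.9 × 10^-1 g/L) / (664.8 g/mol) = 1.34 × 10^-3 M.
Ce(IO3)3(s) ⇌ Ce^3+(aq) + 3 IO3^-(aq)
If s mol/L of Ce(IO3)3 dissolves, [Ce^3+] = s and [IO3^-] = 3s.
Ksp = [Ce^3+][IO3^-]^3
Substituting: Ksp = s(3s)^3 = 27s^4
Ksp = 27 × (1.34 x 10^-3)^4 = 8.7 × 10^-11

Ksp = 8.7 × 10^-11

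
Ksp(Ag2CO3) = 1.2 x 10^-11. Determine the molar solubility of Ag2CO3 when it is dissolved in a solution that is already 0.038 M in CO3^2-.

Ag2CO3(s) <=> 2 Ag^+(aq) + CO3^2-(aq)
Ksp = [Ag^+]^2[CO3^2-]
If s mol/L dissolves here, [Ag^+] = 2s, [CO3^2-] = 0.038 + s ≈ 0.038 (since the CO3^2- already present dominates).
Ksp ≈ (2s)^2 × 0.038
s = 8.9 × 10^-6 M
Check: s = 8.9 × 10^-6 ≪ 0.038, so the approximation is valid.

8.9 × 10^-6 M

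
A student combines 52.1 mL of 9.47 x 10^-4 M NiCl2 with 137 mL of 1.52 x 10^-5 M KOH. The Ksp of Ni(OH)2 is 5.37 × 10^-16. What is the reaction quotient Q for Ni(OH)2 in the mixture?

3.16e-14

Total volume = 52.1 + 137 = 189.1 mL.
[Ni^2+] = 9.47 x 10^-4 × (52.1/189.1) = 2.609 x 10^-4 M
[OH^-] = 1.52 × 10^-5 × (137/189.1) = 1.101 × 10^-5 M
Ni(OH)2(s) ⇌ Ni^2+ + 2 OH^-, so Q = [Ni^2+][OH^-]^2
Q = (2.609 × 10^-4)(1.101 x 10^-5)^2 = 3.16 × 10^-14
Q > Ksp, so Ni(OH)2 will precipitate.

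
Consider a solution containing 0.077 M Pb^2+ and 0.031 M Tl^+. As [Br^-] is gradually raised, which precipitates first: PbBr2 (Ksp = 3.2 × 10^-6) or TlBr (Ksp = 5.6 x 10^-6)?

TlBr

Precipitation of each salt starts when its ion product equals its Ksp.
For PbBr2: 3.2 × 10^-6 = 0.077 × [Br^-]^2  ⇒  [Br^-] = 6.4 × 10^-3 M.
For TlBr: 5.6 x 10^-6 = 0.031 × [Br^-]  ⇒  [Br^-] = 1.8 x 10^-4 M.
The salt with the lower threshold [Br^-] precipitates first: TlBr.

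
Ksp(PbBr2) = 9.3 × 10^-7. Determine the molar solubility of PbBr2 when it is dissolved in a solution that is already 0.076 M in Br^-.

1.6 × 10^-4 M

PbBr2(s) ⇌ Pb^2+(aq) + 2 Br^-(aq)
Ksp = [Pb^2+][Br^-]^2
If s mol/L dissolves here, [Pb^2+] = s, [Br^-] = 0.076 + 2s ≈ 0.076 (Ksp is small, so little additional dissolves).
Ksp ≈ s × (0.076)^2
s = 1.6 × 10^-4 M
Check: 2s = 3.2 × 10^-4 ≪ 0.076, so the approximation is valid.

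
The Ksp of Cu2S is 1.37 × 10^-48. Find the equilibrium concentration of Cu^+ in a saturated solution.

1.40 x 10^-16 M

Cu2S(s) ⇌ 2 Cu^+ + S^2-
Ksp = [Cu^+]^2[S^2-]
For each mole of Cu2S that dissolves: [Cu^+] = 2s, [S^2-] = s.
Substituting: Ksp = (2s)^2s = 4s^3
s = (1.37 × 10^-48 / 4)^(1/3) = 6.997 × 10^-17 M
[Cu^+] = 2s = 1.40 x 10^-16 M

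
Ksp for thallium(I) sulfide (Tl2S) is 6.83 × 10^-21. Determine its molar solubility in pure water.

s ≈ 1.20 × 10^-7 M

Tl2S(s) <=> 2 Tl^+(aq) + S^2-(aq)
Ksp = [Tl^+]^2[S^2-]
Let s = molar solubility. Then [Tl^+] = 2s and [S^2-] = s.
Substituting: Ksp = (2s)^2s = 4s^3
s = (6.83 × 10^-21 / 4)^(1/3) = 1.20 × 10^-7 M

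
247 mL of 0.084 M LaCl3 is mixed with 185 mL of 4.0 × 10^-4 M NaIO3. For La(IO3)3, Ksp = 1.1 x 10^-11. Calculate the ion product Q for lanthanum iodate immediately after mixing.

Total volume = 247 + 185 = 432 mL.
[La^3+] = 8.4 x 10^-2 × (247/432) = 4.80 × 10^-2 M
[IO3^-] = 4.0 × 10^-4 × (185/432) = 1.71 × 10^-4 M
La(IO3)3(s) ⇌ La^3+ + 3 IO3^-, so Q = [La^3+][IO3^-]^3
Q = (4.80 x 10^-2)(1.71 × 10^-4)^3 = 2.4 x 10^-13
Q < Ksp, so no precipitate of La(IO3)3 forms.

Q = 2.4 × 10^-13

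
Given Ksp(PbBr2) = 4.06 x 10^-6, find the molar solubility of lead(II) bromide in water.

s = 0.0100 M

PbBr2(s) ⇌ Pb^2+ + 2 Br^-
Ksp = [Pb^2+][Br^-]^2
For each mole of PbBr2 that dissolves: [Pb^2+] = s, [Br^-] = 2s.
Ksp = s(2s)^2 = 4s^3
Solving, s = (4.06 x 10^-6/4)^(1/3) = 1.00 × 10^-2 M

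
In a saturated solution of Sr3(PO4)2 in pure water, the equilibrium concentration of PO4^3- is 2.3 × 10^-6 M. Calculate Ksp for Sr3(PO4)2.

Ksp = 2.2 × 10^-28

Sr3(PO4)2(s) ⇌ 3 Sr^2+ + 2 PO4^3-
Stoichiometry gives [Sr^2+] = (3/2)[PO4^3-] = 3.45 × 10^-6 M.
Ksp = [Sr^2+]^3[PO4^3-]^2
Ksp = (3.45 × 10^-6)^3 × (2.3 × 10^-6)^2 = 2.2 × 10^-28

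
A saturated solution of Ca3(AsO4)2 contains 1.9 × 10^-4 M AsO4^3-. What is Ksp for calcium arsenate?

Ca3(AsO4)2(s) <=> 3 Ca^2+ + 2 AsO4^3-
Stoichiometry gives [Ca^2+] = (3/2)[AsO4^3-] = 2.85 x 10^-4 M.
Ksp = [Ca^2+]^3[AsO4^3-]^2
Ksp = (2.85 × 10^-4)^3 × (1.9 x 10^-4)^2 = 8.4 x 10^-19

Ksp ≈ 8.4 × 10^-19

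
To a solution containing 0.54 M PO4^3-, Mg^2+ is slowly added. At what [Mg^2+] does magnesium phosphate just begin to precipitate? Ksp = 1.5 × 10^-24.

[Mg^2+] ≈ 1.7 x 10^-8 M

Mg3(PO4)2(s) ⇌ 3 Mg^2+ + 2 PO4^3-
Ksp = [Mg^2+]^3[PO4^3-]^2
Precipitation begins when Q = Ksp. With [PO4^3-] = 0.54 M:
1.5 × 10^-24 = (0.54)^2 × [Mg^2+]^3
[Mg^2+] = (1.5 × 10^-24 / 2.92 x 10^-1)^(1/3) = 1.7 × 10^-8 M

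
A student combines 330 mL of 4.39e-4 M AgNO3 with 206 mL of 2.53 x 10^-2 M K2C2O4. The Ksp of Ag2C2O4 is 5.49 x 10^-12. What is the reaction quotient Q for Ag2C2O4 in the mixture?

7.10 x 10^-10

Total volume = 330 + 206 = 536 mL.
[Ag^+] = 4.39 × 10^-4 × (330/536) = 2.703 × 10^-4 M
[C2O4^2-] = 2.53 x 10^-2 × (206/536) = 9.724 × 10^-3 M
Ag2C2O4(s) ⇌ 2 Ag^+ + C2O4^2-, so Q = [Ag^+]^2[C2O4^2-]
Q = (2.703 x 10^-4)^2(9.724 × 10^-3) = 7.10 x 10^-10
Q > Ksp, so Ag2C2O4 will precipitate.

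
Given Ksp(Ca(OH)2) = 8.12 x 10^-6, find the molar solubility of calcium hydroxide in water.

Ca(OH)2(s) ⇌ Ca^2+(aq) + 2 OH^-(aq)
Ksp = [Ca^2+][OH^-]^2
If s mol/L of Ca(OH)2 dissolves, [Ca^2+] = s and [OH^-] = 2s.
Ksp = s(2s)^2 = 4s^3
s^3 = 8.12 x 10^-6 / 4, so s = 1.27 × 10^-2 M

s ≈ 1.27 x 10^-2 M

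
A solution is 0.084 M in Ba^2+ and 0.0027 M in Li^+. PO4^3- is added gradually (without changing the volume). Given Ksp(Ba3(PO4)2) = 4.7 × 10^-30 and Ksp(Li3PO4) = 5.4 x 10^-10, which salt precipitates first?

Ba3(PO4)2

Precipitation of each salt starts when its ion product equals its Ksp.
For Ba3(PO4)2: 4.7 × 10^-30 = (0.084)^3 × [PO4^3-]^2  ⇒  [PO4^3-] = 8.9 x 10^-14 M.
For Li3PO4: 5.4 x 10^-10 = (0.0027)^3 × [PO4^3-]  ⇒  [PO4^3-] = 2.7 x 10^-2 M.
The salt with the lower threshold [PO4^3-] precipitates first: Ba3(PO4)2.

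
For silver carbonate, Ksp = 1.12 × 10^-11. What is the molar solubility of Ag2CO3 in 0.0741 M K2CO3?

6.15e-6 M

Ag2CO3(s) ⇌ 2 Ag^+(aq) + CO3^2-(aq)
Ksp = [Ag^+]^2[CO3^2-]
Let s be the molar solubility in this solution. [Ag^+] = 2s, [CO3^2-] = 0.0741 + s ≈ 0.0741 (Ksp is small, so little additional dissolves).
Ksp ≈ (2s)^2 × 0.0741
s = 6.15 × 10^-6 M
Check: s = 6.1 x 10^-6 ≪ 0.0741, so the approximation is valid.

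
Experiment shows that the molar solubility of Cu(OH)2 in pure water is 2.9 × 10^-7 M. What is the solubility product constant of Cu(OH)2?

Ksp ≈ 9.8 x 10^-20

Cu(OH)2(s) ⇌ Cu^2+ + 2 OH^-
For each mole of Cu(OH)2 that dissolves: [Cu^2+] = s, [OH^-] = 2s.
Ksp = [Cu^2+][OH^-]^2
Substituting: Ksp = s(2s)^2 = 4s^3
Ksp = 4 × (2.9 x 10^-7)^3 = 9.8 x 10^-20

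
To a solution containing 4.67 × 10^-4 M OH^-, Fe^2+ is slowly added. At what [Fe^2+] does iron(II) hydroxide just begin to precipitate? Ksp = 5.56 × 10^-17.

Fe(OH)2(s) ⇌ Fe^2+ + 2 OH^-
Ksp = [Fe^2+][OH^-]^2
Precipitation begins when Q = Ksp. With [OH^-] = 4.67 × 10^-4 M:
5.56 × 10^-17 = (4.67 × 10^-4)^2 × [Fe^2+]
[Fe^2+] = (5.56 × 10^-17 / 2.181 × 10^-7) = 2.55 × 10^-10 M

2.55 x 10^-10 M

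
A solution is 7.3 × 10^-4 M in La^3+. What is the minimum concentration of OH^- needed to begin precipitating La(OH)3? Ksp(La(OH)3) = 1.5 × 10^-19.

La(OH)3(s) ⇌ La^3+(aq) + 3 OH^-(aq)
Ksp = [La^3+][OH^-]^3
Precipitation begins when Q = Ksp. With [La^3+] = 7.3 × 10^-4 M:
1.5 × 10^-19 = (7.3 × 10^-4) × [OH^-]^3
[OH^-] = (1.5 × 10^-19 / 7.3 × 10^-4)^(1/3) = 5.9 × 10^-6 M

[OH^-] ≈ 5.9 × 10^-6 M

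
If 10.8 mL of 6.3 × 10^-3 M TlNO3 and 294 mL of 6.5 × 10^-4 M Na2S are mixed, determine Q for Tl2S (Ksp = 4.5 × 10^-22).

Total volume = 10.8 + 294 = 304.8 mL.
[Tl^+] = 6.3 × 10^-3 × (10.8/304.8) = 2.23 × 10^-4 M
[S^2-] = 6.5 × 10^-4 × (294/304.8) = 6.27 x 10^-4 M
Tl2S(s) ⇌ 2 Tl^+ + S^2-, so Q = [Tl^+]^2[S^2-]
Q = (2.23 × 10^-4)^2(6.27 × 10^-4) = 3.1 × 10^-11
Q > Ksp, so Tl2S will precipitate.

Q = 3.1 × 10^-11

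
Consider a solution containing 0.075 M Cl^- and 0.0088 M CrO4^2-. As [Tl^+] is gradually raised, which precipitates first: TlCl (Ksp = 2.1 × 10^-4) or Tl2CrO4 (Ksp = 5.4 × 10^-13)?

Tl2CrO4

Precipitation of each salt starts when its ion product equals its Ksp.
For TlCl: 2.1 × 10^-4 = 0.075 × [Tl^+]  ⇒  [Tl^+] = 2.8 × 10^-3 M.
For Tl2CrO4: 5.4 × 10^-13 = 0.0088 × [Tl^+]^2  ⇒  [Tl^+] = 7.8 x 10^-6 M.
The salt with the lower threshold [Tl^+] precipitates first: Tl2CrO4.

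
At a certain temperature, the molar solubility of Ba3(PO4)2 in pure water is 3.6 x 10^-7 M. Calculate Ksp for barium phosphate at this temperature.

Ba3(PO4)2(s) <=> 3 Ba^2+(aq) + 2 PO4^3-(aq)
Let s = molar solubility. Then [Ba^2+] = 3s and [PO4^3-] = 2s.
Ksp = [Ba^2+]^3[PO4^3-]^2
So Ksp = (3s)^3 × (2s)^2 = 108s^5
With s = 3.6 × 10^-7: Ksp = 6.5 × 10^-31

Ksp = 6.5e-31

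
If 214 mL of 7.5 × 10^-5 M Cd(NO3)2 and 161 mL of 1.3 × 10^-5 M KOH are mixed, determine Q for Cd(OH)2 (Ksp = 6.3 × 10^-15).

Q = 1.3e-15

Total volume = 214 + 161 = 375 mL.
[Cd^2+] = 7.5 × 10^-5 × (214/375) = 4.28 x 10^-5 M
[OH^-] = 1.3 x 10^-5 × (161/375) = 5.58 × 10^-6 M
Cd(OH)2(s) ⇌ Cd^2+(aq) + 2 OH^-(aq), so Q = [Cd^2+][OH^-]^2
Q = (4.28 × 10^-5)(5.58 × 10^-6)^2 = 1.3 x 10^-15
Q < Ksp, so no precipitate of Cd(OH)2 forms.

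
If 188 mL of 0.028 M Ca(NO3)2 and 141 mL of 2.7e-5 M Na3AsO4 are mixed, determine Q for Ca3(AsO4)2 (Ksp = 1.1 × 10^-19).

Q = 5.5e-16

Total volume = 188 + 141 = 329 mL.
[Ca^2+] = 2.8 × 10^-2 × (188/329) = 1.60 x 10^-2 M
[AsO4^3-] = 2.7 x 10^-5 × (141/329) = 1.16 × 10^-5 M
Ca3(AsO4)2(s) <=> 3 Ca^2+(aq) + 2 AsO4^3-(aq), so Q = [Ca^2+]^3[AsO4^3-]^2
Q = (1.60 × 10^-2)^3(1.16 x 10^-5)^2 = 5.5 x 10^-16
Q > Ksp, so Ca3(AsO4)2 will precipitate.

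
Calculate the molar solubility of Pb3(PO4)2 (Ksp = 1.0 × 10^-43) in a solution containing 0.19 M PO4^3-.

Pb3(PO4)2(s) ⇌ 3 Pb^2+(aq) + 2 PO4^3-(aq)
Ksp = [Pb^2+]^3[PO4^3-]^2
Let s = moles of Pb3(PO4)2 that dissolve per litre. [Pb^2+] = 3s, [PO4^3-] = 0.19 + 2s ≈ 0.19 (since the PO4^3- already present dominates).
Ksp ≈ (3s)^3 × (0.19)^2
s = 4.7 × 10^-15 M
Check: 2s = 9.4 × 10^-15 ≪ 0.19, so the approximation is valid.

4.7e-15 M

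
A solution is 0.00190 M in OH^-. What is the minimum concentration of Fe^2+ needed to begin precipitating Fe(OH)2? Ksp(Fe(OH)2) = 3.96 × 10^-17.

Fe(OH)2(s) ⇌ Fe^2+(aq) + 2 OH^-(aq)
Ksp = [Fe^2+][OH^-]^2
Precipitation begins when Q = Ksp. With [OH^-] = 0.00190 M:
3.96 × 10^-17 = (0.00190)^2 × [Fe^2+]
[Fe^2+] = (3.96 × 10^-17 / 3.610 × 10^-6) = 1.10 × 10^-11 M

[Fe^2+] = 1.10 × 10^-11 M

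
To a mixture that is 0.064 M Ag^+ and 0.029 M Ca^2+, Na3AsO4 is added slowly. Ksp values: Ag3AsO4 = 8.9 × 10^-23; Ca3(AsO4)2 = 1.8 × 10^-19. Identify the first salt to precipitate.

Precipitation of each salt starts when its ion product equals its Ksp.
For Ag3AsO4: 8.9 × 10^-23 = (0.064)^3 × [AsO4^3-]  ⇒  [AsO4^3-] = 3.4 × 10^-19 M.
For Ca3(AsO4)2: 1.8 × 10^-19 = (0.029)^3 × [AsO4^3-]^2  ⇒  [AsO4^3-] = 8.6 × 10^-8 M.
The salt with the lower threshold [AsO4^3-] precipitates first: Ag3AsO4.

Ag3AsO4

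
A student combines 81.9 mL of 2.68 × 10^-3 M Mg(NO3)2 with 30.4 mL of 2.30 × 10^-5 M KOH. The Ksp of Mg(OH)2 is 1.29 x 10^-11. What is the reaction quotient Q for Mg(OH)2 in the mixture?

Total volume = 81.9 + 30.4 = 112.3 mL.
[Mg^2+] = 2.68 × 10^-3 × (81.9/112.3) = 1.955 x 10^-3 M
[OH^-] = 2.30 x 10^-5 × (30.4/112.3) = 6.226 × 10^-6 M
Mg(OH)2(s) ⇌ Mg^2+ + 2 OH^-, so Q = [Mg^2+][OH^-]^2
Q = (1.955 × 10^-3)(6.226 × 10^-6)^2 = 7.58 × 10^-14
Q < Ksp, so no precipitate of Mg(OH)2 forms.

Q = 7.58 x 10^-14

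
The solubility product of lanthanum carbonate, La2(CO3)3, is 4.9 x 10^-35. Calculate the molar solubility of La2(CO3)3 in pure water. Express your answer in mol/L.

s ≈ 5.4 × 10^-8 M

La2(CO3)3(s) ⇌ 2 La^3+ + 3 CO3^2-
Ksp = [La^3+]^2[CO3^2-]^3
If s mol/L of La2(CO3)3 dissolves, [La^3+] = 2s and [CO3^2-] = 3s.
So Ksp = (2s)^2 × (3s)^3 = 108s^5
Solving, s = (4.9 x 10^-35/108)^(1/5) = 5.4 × 10^-8 M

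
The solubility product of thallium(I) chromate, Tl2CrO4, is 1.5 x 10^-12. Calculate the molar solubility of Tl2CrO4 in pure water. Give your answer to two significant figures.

7.2 × 10^-5 M

Tl2CrO4(s) ⇌ 2 Tl^+ + CrO4^2-
Ksp = [Tl^+]^2[CrO4^2-]
If s mol/L of Tl2CrO4 dissolves, [Tl^+] = 2s and [CrO4^2-] = s.
Ksp = (2s)^2s = 4s^3
s^3 = 1.5 x 10^-12 / 4, so s = 7.2 × 10^-5 M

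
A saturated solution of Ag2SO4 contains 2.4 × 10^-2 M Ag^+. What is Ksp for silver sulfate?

Ksp = 6.9 x 10^-6

Ag2SO4(s) ⇌ 2 Ag^+ + SO4^2-
Stoichiometry gives [SO4^2-] = (1/2)[Ag^+] = 1.20 × 10^-2 M.
Ksp = [Ag^+]^2[SO4^2-]
Ksp = (2.4 × 10^-2)^2 × 1.20 × 10^-2 = 6.9 × 10^-6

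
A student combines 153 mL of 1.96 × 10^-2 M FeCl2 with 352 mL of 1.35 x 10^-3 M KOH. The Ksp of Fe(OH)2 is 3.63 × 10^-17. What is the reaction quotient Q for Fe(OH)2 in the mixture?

Total volume = 153 + 352 = 505 mL.
[Fe^2+] = 1.96 × 10^-2 × (153/505) = 5.938 x 10^-3 M
[OH^-] = 1.35 × 10^-3 × (352/505) = 9.410 × 10^-4 M
Fe(OH)2(s) ⇌ Fe^2+(aq) + 2 OH^-(aq), so Q = [Fe^2+][OH^-]^2
Q = (5.938 x 10^-3)(9.410 × 10^-4)^2 = 5.26 × 10^-9
Q > Ksp, so Fe(OH)2 will precipitate.

Q ≈ 5.26 × 10^-9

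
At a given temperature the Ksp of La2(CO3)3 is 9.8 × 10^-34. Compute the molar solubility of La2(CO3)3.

La2(CO3)3(s) ⇌ 2 La^3+ + 3 CO3^2-
Ksp = [La^3+]^2[CO3^2-]^3
If s mol/L of La2(CO3)3 dissolves, [La^3+] = 2s and [CO3^2-] = 3s.
Ksp = (2s)^2(3s)^3 = 108s^5
s^5 = 9.8 × 10^-34 / 108, so s = 9.8 x 10^-8 M

s ≈ 9.8 × 10^-8 M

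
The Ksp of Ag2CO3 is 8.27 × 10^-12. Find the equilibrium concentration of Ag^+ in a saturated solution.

[Ag^+] ≈ 2.55e-4 M

Ag2CO3(s) <=> 2 Ag^+(aq) + CO3^2-(aq)
Ksp = [Ag^+]^2[CO3^2-]
If s mol/L of Ag2CO3 dissolves, [Ag^+] = 2s and [CO3^2-] = s.
Ksp = (2s)^2s = 4s^3
s^3 = 8.27 × 10^-12 / 4, so s = 1.274 × 10^-4 M
[Ag^+] = 2s = 2.55 × 10^-4 M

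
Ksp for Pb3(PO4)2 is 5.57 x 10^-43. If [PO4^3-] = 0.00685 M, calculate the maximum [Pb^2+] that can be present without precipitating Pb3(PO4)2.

2.28 x 10^-13 M

Pb3(PO4)2(s) <=> 3 Pb^2+(aq) + 2 PO4^3-(aq)
Ksp = [Pb^2+]^3[PO4^3-]^2
Precipitation begins when Q = Ksp. With [PO4^3-] = 0.00685 M:
5.57 x 10^-43 = (0.00685)^2 × [Pb^2+]^3
[Pb^2+] = (5.57 x 10^-43 / 4.692 × 10^-5)^(1/3) = 2.28 x 10^-13 M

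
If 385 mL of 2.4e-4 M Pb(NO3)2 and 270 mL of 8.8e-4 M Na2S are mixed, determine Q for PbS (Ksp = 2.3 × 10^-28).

5.1 x 10^-8

Total volume = 385 + 270 = 655 mL.
[Pb^2+] = 2.4 × 10^-4 × (385/655) = 1.41 × 10^-4 M
[S^2-] = 8.8 × 10^-4 × (270/655) = 3.63 x 10^-4 M
PbS(s) <=> Pb^2+(aq) + S^2-(aq), so Q = [Pb^2+][S^2-]
Q = (1.41 x 10^-4)(3.63 × 10^-4) = 5.1 x 10^-8
Q > Ksp, so PbS will precipitate.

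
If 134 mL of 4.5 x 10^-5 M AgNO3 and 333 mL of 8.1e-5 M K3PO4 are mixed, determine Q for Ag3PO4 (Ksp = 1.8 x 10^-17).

Total volume = 134 + 333 = 467 mL.
[Ag^+] = 4.5 × 10^-5 × (134/467) = 1.29 x 10^-5 M
[PO4^3-] = 8.1 × 10^-5 × (333/467) = 5.78 × 10^-5 M
Ag3PO4(s) ⇌ 3 Ag^+ + PO4^3-, so Q = [Ag^+]^3[PO4^3-]
Q = (1.29 × 10^-5)^3(5.78 × 10^-5) = 1.2 × 10^-19
Q < Ksp, so no precipitate of Ag3PO4 forms.

Q = 1.2 x 10^-19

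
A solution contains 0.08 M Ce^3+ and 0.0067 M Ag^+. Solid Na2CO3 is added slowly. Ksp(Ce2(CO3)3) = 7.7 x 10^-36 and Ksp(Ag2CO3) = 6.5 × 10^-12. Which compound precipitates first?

Each salt begins to precipitate when Q = Ksp, i.e. when [CO3^2-] reaches its threshold.
For Ce2(CO3)3: 7.7 x 10^-36 = (0.08)^2 × [CO3^2-]^3  ⇒  [CO3^2-] = 1.1 × 10^-11 M.
For Ag2CO3: 6.5 × 10^-12 = (0.0067)^2 × [CO3^2-]  ⇒  [CO3^2-] = 1.4 × 10^-7 M.
The salt with the lower threshold [CO3^2-] precipitates first: Ce2(CO3)3.

Ce2(CO3)3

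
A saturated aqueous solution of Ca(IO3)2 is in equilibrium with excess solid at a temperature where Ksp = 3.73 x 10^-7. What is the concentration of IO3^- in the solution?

9.07 × 10^-3 M

Ca(IO3)2(s) ⇌ Ca^2+(aq) + 2 IO3^-(aq)
Ksp = [Ca^2+][IO3^-]^2
Let s = molar solubility. Then [Ca^2+] = s and [IO3^-] = 2s.
Ksp = s(2s)^2 = 4s^3
Solving, s = (3.73 x 10^-7/4)^(1/3) = 4.535 × 10^-3 M
[IO3^-] = 2s = 9.07 × 10^-3 M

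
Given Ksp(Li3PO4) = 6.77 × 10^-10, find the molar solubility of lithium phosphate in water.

2.24 × 10^-3 M

Li3PO4(s) ⇌ 3 Li^+(aq) + PO4^3-(aq)
Ksp = [Li^+]^3[PO4^3-]
If s mol/L of Li3PO4 dissolves, [Li^+] = 3s and [PO4^3-] = s.
Substituting: Ksp = (3s)^3s = 27s^4
Solving, s = (6.77 × 10^-10/27)^(1/4) = 2.24 × 10^-3 M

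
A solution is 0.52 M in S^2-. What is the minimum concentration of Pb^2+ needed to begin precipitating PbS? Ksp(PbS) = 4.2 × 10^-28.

8.1 × 10^-28 M

PbS(s) ⇌ Pb^2+ + S^2-
Ksp = [Pb^2+][S^2-]
Precipitation begins when Q = Ksp. With [S^2-] = 0.52 M:
4.2 × 10^-28 = (0.52) × [Pb^2+]
[Pb^2+] = (4.2 × 10^-28 / 5.2 × 10^-1) = 8.1 × 10^-28 M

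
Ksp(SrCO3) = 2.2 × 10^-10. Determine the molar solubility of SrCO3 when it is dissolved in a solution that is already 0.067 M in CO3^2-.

3.3 × 10^-9 M

SrCO3(s) <=> Sr^2+ + CO3^2-
Ksp = [Sr^2+][CO3^2-]
Let s be the molar solubility in this solution. [Sr^2+] = s, [CO3^2-] = 0.067 + s ≈ 0.067 (common-ion effect: CO3^2- is already 0.067 M).
Ksp ≈ s × 0.067
s = 3.3 x 10^-9 M
Check: s = 3.3 × 10^-9 ≪ 0.067, so the approximation is valid.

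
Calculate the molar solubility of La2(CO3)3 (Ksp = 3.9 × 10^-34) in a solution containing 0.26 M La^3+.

s ≈ 6.0 × 10^-12 M

La2(CO3)3(s) ⇌ 2 La^3+ + 3 CO3^2-
Ksp = [La^3+]^2[CO3^2-]^3
Let s = moles of La2(CO3)3 that dissolve per litre. [La^3+] = 0.26 + 2s ≈ 0.26, [CO3^2-] = 3s (common-ion effect: La^3+ is already 0.26 M).
Ksp ≈ (0.26)^2 × (3s)^3
s = 6.0 x 10^-12 M
Check: 2s = 1.2 × 10^-11 ≪ 0.26, so the approximation is valid.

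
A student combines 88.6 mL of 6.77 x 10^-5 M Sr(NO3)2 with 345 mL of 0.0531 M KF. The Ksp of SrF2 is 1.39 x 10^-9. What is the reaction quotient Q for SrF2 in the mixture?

Q ≈ 2.47 x 10^-8

Total volume = 88.6 + 345 = 433.6 mL.
[Sr^2+] = 6.77 × 10^-5 × (88.6/433.6) = 1.383 × 10^-5 M
[F^-] = 5.31 × 10^-2 × (345/433.6) = 4.225 × 10^-2 M
SrF2(s) <=> Sr^2+ + 2 F^-, so Q = [Sr^2+][F^-]^2
Q = (1.383 × 10^-5)(4.225 × 10^-2)^2 = 2.47 × 10^-8
Q > Ksp, so SrF2 will precipitate.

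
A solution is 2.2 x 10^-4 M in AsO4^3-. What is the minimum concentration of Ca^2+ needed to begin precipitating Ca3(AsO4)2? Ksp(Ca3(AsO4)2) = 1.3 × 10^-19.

Ca3(AsO4)2(s) ⇌ 3 Ca^2+(aq) + 2 AsO4^3-(aq)
Ksp = [Ca^2+]^3[AsO4^3-]^2
Precipitation begins when Q = Ksp. With [AsO4^3-] = 2.2 x 10^-4 M:
1.3 × 10^-19 = (2.2 x 10^-4)^2 × [Ca^2+]^3
[Ca^2+] = (1.3 × 10^-19 / 4.84 x 10^-8)^(1/3) = 1.4 x 10^-4 M

1.4e-4 M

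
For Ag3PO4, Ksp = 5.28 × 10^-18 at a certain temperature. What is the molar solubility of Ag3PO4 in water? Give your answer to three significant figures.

Ag3PO4(s) <=> 3 Ag^+ + PO4^3-
Ksp = [Ag^+]^3[PO4^3-]
If s mol/L of Ag3PO4 dissolves, [Ag^+] = 3s and [PO4^3-] = s.
So Ksp = (3s)^3 × s = 27s^4
s = (5.28 × 10^-18 / 27)^(1/4) = 2.10 x 10^-5 M

s = 2.10 × 10^-5 M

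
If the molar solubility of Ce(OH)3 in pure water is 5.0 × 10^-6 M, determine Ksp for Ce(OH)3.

Ce(OH)3(s) ⇌ Ce^3+ + 3 OH^-
If s mol/L of Ce(OH)3 dissolves, [Ce^3+] = s and [OH^-] = 3s.
Ksp = [Ce^3+][OH^-]^3
So Ksp = s × (3s)^3 = 27s^4
With s = 5.0 × 10^-6: Ksp = 1.7 × 10^-20

Ksp = 1.7 x 10^-20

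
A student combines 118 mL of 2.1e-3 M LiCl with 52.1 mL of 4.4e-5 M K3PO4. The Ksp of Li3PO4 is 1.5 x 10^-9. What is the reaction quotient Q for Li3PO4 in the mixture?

Total volume = 118 + 52.1 = 170.1 mL.
[Li^+] = 2.1 x 10^-3 × (118/170.1) = 1.46 × 10^-3 M
[PO4^3-] = 4.4 × 10^-5 × (52.1/170.1) = 1.35 x 10^-5 M
Li3PO4(s) ⇌ 3 Li^+ + PO4^3-, so Q = [Li^+]^3[PO4^3-]
Q = (1.46 × 10^-3)^3(1.35 x 10^-5) = 4.2 x 10^-14
Q < Ksp, so no precipitate of Li3PO4 forms.

4.2 × 10^-14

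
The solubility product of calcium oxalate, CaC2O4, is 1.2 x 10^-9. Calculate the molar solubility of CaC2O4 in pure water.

3.5 × 10^-5 M

CaC2O4(s) ⇌ Ca^2+(aq) + C2O4^2-(aq)
Ksp = [Ca^2+][C2O4^2-]
Let s = molar solubility. Then [Ca^2+] = s and [C2O4^2-] = s.
Ksp = s^2
s = √(1.2 x 10^-9) = 3.5 x 10^-5 M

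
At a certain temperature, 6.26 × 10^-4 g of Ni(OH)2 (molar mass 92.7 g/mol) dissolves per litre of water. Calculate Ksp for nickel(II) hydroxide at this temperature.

Ksp ≈ 1.23 x 10^-15

Molar solubility s = (6.26 × 10^-4 g/L) / (92.7 g/mol) = 6.753 x 10^-6 M.
Ni(OH)2(s) <=> Ni^2+(aq) + 2 OH^-(aq)
For each mole of Ni(OH)2 that dissolves: [Ni^2+] = s, [OH^-] = 2s.
Ksp = [Ni^2+][OH^-]^2
Substituting: Ksp = s(2s)^2 = 4s^3
Ksp = 4 × (6.753 x 10^-6)^3 = 1.23 × 10^-15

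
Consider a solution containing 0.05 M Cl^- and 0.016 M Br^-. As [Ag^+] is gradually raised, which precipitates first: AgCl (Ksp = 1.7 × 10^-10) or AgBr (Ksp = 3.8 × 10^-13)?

Precipitation of each salt starts when its ion product equals its Ksp.
For AgCl: 1.7 × 10^-10 = 0.05 × [Ag^+]  ⇒  [Ag^+] = 3.4 × 10^-9 M.
For AgBr: 3.8 × 10^-13 = 0.016 × [Ag^+]  ⇒  [Ag^+] = 2.4 × 10^-11 M.
The salt with the lower threshold [Ag^+] precipitates first: AgBr.

AgBr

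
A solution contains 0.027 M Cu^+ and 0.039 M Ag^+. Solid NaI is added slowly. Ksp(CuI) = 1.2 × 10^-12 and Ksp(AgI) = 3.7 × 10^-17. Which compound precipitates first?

AgI

Each salt begins to precipitate when Q = Ksp, i.e. when [I^-] reaches its threshold.
For CuI: 1.2 × 10^-12 = 0.027 × [I^-]  ⇒  [I^-] = 4.4 × 10^-11 M.
For AgI: 3.7 × 10^-17 = 0.039 × [I^-]  ⇒  [I^-] = 9.5 × 10^-16 M.
The salt with the lower threshold [I^-] precipitates first: AgI.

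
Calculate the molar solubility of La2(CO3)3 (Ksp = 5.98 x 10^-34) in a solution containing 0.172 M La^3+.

s ≈ 9.08 × 10^-12 M

La2(CO3)3(s) ⇌ 2 La^3+(aq) + 3 CO3^2-(aq)
Ksp = [La^3+]^2[CO3^2-]^3
Let s be the molar solubility in this solution. [La^3+] = 0.172 + 2s ≈ 0.172, [CO3^2-] = 3s (common-ion effect: La^3+ is already 0.172 M).
Ksp ≈ (0.172)^2 × (3s)^3
s = 9.08 × 10^-12 M
Check: 2s = 1.8 x 10^-11 ≪ 0.172, so the approximation is valid.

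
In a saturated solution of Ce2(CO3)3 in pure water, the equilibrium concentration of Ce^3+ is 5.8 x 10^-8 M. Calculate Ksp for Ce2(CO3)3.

Ce2(CO3)3(s) ⇌ 2 Ce^3+(aq) + 3 CO3^2-(aq)
Stoichiometry gives [CO3^2-] = (3/2)[Ce^3+] = 8.70 × 10^-8 M.
Ksp = [Ce^3+]^2[CO3^2-]^3
Ksp = (5.8 × 10^-8)^2 × (8.70 x 10^-8)^3 = 2.2 × 10^-36

Ksp ≈ 2.2e-36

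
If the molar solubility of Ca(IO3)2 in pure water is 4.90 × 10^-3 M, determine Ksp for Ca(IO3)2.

4.71 x 10^-7

Ca(IO3)2(s) ⇌ Ca^2+ + 2 IO3^-
If s mol/L of Ca(IO3)2 dissolves, [Ca^2+] = s and [IO3^-] = 2s.
Ksp = [Ca^2+][IO3^-]^2
Substituting: Ksp = s(2s)^2 = 4s^3
Ksp = 4 × (4.90 × 10^-3)^3 = 4.71 x 10^-7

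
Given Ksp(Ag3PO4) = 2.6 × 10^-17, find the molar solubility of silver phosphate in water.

Ag3PO4(s) <=> 3 Ag^+(aq) + PO4^3-(aq)
Ksp = [Ag^+]^3[PO4^3-]
With molar solubility s: [Ag^+] = 3s, [PO4^3-] = s.
So Ksp = (3s)^3 × s = 27s^4
s = (2.6 × 10^-17 / 27)^(1/4) = 3.1 × 10^-5 M

3.1 × 10^-5 M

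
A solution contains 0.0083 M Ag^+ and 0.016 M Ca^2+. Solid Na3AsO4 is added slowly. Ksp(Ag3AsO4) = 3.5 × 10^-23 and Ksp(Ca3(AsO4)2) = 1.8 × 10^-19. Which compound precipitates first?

Ag3AsO4

Each salt begins to precipitate when Q = Ksp, i.e. when [AsO4^3-] reaches its threshold.
For Ag3AsO4: 3.5 × 10^-23 = (0.0083)^3 × [AsO4^3-]  ⇒  [AsO4^3-] = 6.1 × 10^-17 M.
For Ca3(AsO4)2: 1.8 × 10^-19 = (0.016)^3 × [AsO4^3-]^2  ⇒  [AsO4^3-] = 2.1 x 10^-7 M.
The salt with the lower threshold [AsO4^3-] precipitates first: Ag3AsO4.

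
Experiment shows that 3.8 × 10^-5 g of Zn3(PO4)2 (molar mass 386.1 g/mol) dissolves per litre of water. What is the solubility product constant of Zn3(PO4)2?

Ksp ≈ 1.0 × 10^-33

Molar solubility s = (3.8 x 10^-5 g/L) / (386.1 g/mol) = 9.84 x 10^-8 M.
Zn3(PO4)2(s) ⇌ 3 Zn^2+ + 2 PO4^3-
With molar solubility s: [Zn^2+] = 3s, [PO4^3-] = 2s.
Ksp = [Zn^2+]^3[PO4^3-]^2
So Ksp = (3s)^3 × (2s)^2 = 108s^5
With s = 9.84 × 10^-8: Ksp = 1.0 × 10^-33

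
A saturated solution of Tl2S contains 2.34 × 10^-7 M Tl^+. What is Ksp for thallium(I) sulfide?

6.41e-21

Tl2S(s) <=> 2 Tl^+ + S^2-
Stoichiometry gives [S^2-] = (1/2)[Tl^+] = 1.170 x 10^-7 M.
Ksp = [Tl^+]^2[S^2-]
Ksp = (2.34 × 10^-7)^2 × 1.170 x 10^-7 = 6.41 × 10^-21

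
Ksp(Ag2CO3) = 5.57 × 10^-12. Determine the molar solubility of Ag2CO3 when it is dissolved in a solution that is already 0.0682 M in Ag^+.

Ag2CO3(s) <=> 2 Ag^+(aq) + CO3^2-(aq)
Ksp = [Ag^+]^2[CO3^2-]
Let s = moles of Ag2CO3 that dissolve per litre. [Ag^+] = 0.0682 + 2s ≈ 0.0682, [CO3^2-] = s (since the Ag^+ already present dominates).
Ksp ≈ (0.0682)^2 × s
s = 1.20 × 10^-9 M
Check: 2s = 2.4 x 10^-9 ≪ 0.0682, so the approximation is valid.

s ≈ 1.20 × 10^-9 M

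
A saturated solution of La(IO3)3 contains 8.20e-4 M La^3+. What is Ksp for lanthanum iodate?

1.22e-11

La(IO3)3(s) ⇌ La^3+(aq) + 3 IO3^-(aq)
Stoichiometry gives [IO3^-] = (3/1)[La^3+] = 2.460 × 10^-3 M.
Ksp = [La^3+][IO3^-]^3
Ksp = 8.20 × 10^-4 × (2.460 x 10^-3)^3 = 1.22 x 10^-11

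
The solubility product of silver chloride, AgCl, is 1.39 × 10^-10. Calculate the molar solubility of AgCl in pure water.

1.18e-5 M

AgCl(s) <=> Ag^+(aq) + Cl^-(aq)
Ksp = [Ag^+][Cl^-]
If s mol/L of AgCl dissolves, [Ag^+] = s and [Cl^-] = s.
Ksp = (s)(s) = s^2
s = (1.39 × 10^-10)^(1/2) = 1.18 × 10^-5 M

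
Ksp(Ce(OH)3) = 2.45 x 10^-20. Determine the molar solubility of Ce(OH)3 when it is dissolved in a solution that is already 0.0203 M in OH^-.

Ce(OH)3(s) ⇌ Ce^3+(aq) + 3 OH^-(aq)
Ksp = [Ce^3+][OH^-]^3
Let s = moles of Ce(OH)3 that dissolve per litre. [Ce^3+] = s, [OH^-] = 0.0203 + 3s ≈ 0.0203 (since the OH^- already present dominates).
Ksp ≈ s × (0.0203)^3
s = 2.93 x 10^-15 M
Check: 3s = 8.8 × 10^-15 ≪ 0.0203, so the approximation is valid.

s = 2.93 × 10^-15 M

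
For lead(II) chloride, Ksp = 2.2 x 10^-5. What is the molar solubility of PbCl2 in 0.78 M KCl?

3.6e-5 M

PbCl2(s) ⇌ Pb^2+(aq) + 2 Cl^-(aq)
Ksp = [Pb^2+][Cl^-]^2
If s mol/L dissolves here, [Pb^2+] = s, [Cl^-] = 0.78 + 2s ≈ 0.78 (common-ion effect: Cl^- is already 0.78 M).
Ksp ≈ s × (0.78)^2
s = 3.6 x 10^-5 M
Check: 2s = 7.2 × 10^-5 ≪ 0.78, so the approximation is valid.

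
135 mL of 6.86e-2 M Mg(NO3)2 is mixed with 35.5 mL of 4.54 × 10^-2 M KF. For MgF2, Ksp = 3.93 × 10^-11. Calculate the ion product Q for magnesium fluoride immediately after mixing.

Total volume = 135 + 35.5 = 170.5 mL.
[Mg^2+] = 6.86 × 10^-2 × (135/170.5) = 5.432 × 10^-2 M
[F^-] = 4.54 × 10^-2 × (35.5/170.5) = 9.453 × 10^-3 M
MgF2(s) ⇌ Mg^2+ + 2 F^-, so Q = [Mg^2+][F^-]^2
Q = (5.432 × 10^-2)(9.453 × 10^-3)^2 = 4.85 x 10^-6
Q > Ksp, so MgF2 will precipitate.

4.85 × 10^-6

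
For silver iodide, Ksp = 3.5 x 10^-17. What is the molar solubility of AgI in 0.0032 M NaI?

AgI(s) <=> Ag^+(aq) + I^-(aq)
Ksp = [Ag^+][I^-]
If s mol/L dissolves here, [Ag^+] = s, [I^-] = 0.0032 + s ≈ 0.0032 (Ksp is small, so little additional dissolves).
Ksp ≈ s × 0.0032
s = 1.1 x 10^-14 M
Check: s = 1.1 × 10^-14 ≪ 0.0032, so the approximation is valid.

s ≈ 1.1 × 10^-14 M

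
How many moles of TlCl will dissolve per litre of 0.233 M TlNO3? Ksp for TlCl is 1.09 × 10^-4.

s = 4.68 × 10^-4 M

TlCl(s) ⇌ Tl^+(aq) + Cl^-(aq)
Ksp = [Tl^+][Cl^-]
If s mol/L dissolves here, [Tl^+] = 0.233 + s ≈ 0.233, [Cl^-] = s (common-ion effect: Tl^+ is already 0.233 M).
Ksp ≈ 0.233 × s
s = 4.68 × 10^-4 M
Check: s = 4.7 x 10^-4 ≪ 0.233, so the approximation is valid.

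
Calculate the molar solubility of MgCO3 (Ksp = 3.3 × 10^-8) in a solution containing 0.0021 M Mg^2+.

s ≈ 1.6e-5 M

MgCO3(s) ⇌ Mg^2+(aq) + CO3^2-(aq)
Ksp = [Mg^2+][CO3^2-]
Let s be the molar solubility in this solution. [Mg^2+] = 0.0021 + s ≈ 0.0021, [CO3^2-] = s (Ksp is small, so little additional dissolves).
Ksp ≈ 0.0021 × s
s = 1.6 × 10^-5 M
Check: s = 1.6 × 10^-5 ≪ 0.0021, so the approximation is valid.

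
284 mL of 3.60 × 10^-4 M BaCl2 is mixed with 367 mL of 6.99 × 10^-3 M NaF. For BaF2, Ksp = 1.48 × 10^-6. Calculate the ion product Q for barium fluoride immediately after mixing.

Total volume = 284 + 367 = 651 mL.
[Ba^2+] = 3.60 x 10^-4 × (284/651) = 1.571 × 10^-4 M
[F^-] = 6.99 × 10^-3 × (367/651) = 3.941 × 10^-3 M
BaF2(s) ⇌ Ba^2+(aq) + 2 F^-(aq), so Q = [Ba^2+][F^-]^2
Q = (1.571 × 10^-4)(3.941 x 10^-3)^2 = 2.44 × 10^-9
Q < Ksp, so no precipitate of BaF2 forms.

2.44 x 10^-9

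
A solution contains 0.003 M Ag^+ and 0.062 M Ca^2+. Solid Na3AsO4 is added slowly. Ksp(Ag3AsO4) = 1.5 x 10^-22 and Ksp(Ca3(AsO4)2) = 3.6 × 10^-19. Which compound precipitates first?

Ag3AsO4

Each salt begins to precipitate when Q = Ksp, i.e. when [AsO4^3-] reaches its threshold.
For Ag3AsO4: 1.5 x 10^-22 = (0.003)^3 × [AsO4^3-]  ⇒  [AsO4^3-] = 5.6 × 10^-15 M.
For Ca3(AsO4)2: 3.6 × 10^-19 = (0.062)^3 × [AsO4^3-]^2  ⇒  [AsO4^3-] = 3.9 x 10^-8 M.
The salt with the lower threshold [AsO4^3-] precipitates first: Ag3AsO4.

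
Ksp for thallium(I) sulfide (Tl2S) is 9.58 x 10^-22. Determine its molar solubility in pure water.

s ≈ 6.21 x 10^-8 M

Tl2S(s) ⇌ 2 Tl^+(aq) + S^2-(aq)
Ksp = [Tl^+]^2[S^2-]
With molar solubility s: [Tl^+] = 2s, [S^2-] = s.
Substituting: Ksp = (2s)^2s = 4s^3
Solving, s = (9.58 x 10^-22/4)^(1/3) = 6.21 × 10^-8 M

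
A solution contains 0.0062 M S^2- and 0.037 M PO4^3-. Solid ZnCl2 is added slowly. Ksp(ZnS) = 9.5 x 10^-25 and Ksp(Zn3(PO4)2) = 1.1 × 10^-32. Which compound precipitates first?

Each salt begins to precipitate when Q = Ksp, i.e. when [Zn^2+] reaches its threshold.
For ZnS: 9.5 x 10^-25 = 0.0062 × [Zn^2+]  ⇒  [Zn^2+] = 1.5 × 10^-22 M.
For Zn3(PO4)2: 1.1 × 10^-32 = (0.037)^2 × [Zn^2+]^3  ⇒  [Zn^2+] = 2.0 × 10^-10 M.
The salt with the lower threshold [Zn^2+] precipitates first: ZnS.

ZnS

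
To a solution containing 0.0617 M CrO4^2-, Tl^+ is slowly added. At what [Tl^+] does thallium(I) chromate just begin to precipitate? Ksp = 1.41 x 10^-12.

Tl2CrO4(s) ⇌ 2 Tl^+(aq) + CrO4^2-(aq)
Ksp = [Tl^+]^2[CrO4^2-]
Precipitation begins when Q = Ksp. With [CrO4^2-] = 0.0617 M:
1.41 x 10^-12 = (0.0617) × [Tl^+]^2
[Tl^+] = (1.41 x 10^-12 / 6.17 × 10^-2)^(1/2) = 4.78 × 10^-6 M

4.78 × 10^-6 M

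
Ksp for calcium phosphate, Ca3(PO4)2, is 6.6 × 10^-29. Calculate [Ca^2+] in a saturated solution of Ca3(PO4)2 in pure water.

Ca3(PO4)2(s) <=> 3 Ca^2+(aq) + 2 PO4^3-(aq)
Ksp = [Ca^2+]^3[PO4^3-]^2
With molar solubility s: [Ca^2+] = 3s, [PO4^3-] = 2s.
Substituting: Ksp = (3s)^3(2s)^2 = 108s^5
s^5 = 6.6 × 10^-29 / 108, so s = 9.06 x 10^-7 M
[Ca^2+] = 3s = 2.7 x 10^-6 M

[Ca^2+] = 2.7 x 10^-6 M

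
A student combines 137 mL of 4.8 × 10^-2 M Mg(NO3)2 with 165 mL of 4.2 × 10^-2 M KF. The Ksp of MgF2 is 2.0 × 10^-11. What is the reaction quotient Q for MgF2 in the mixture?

Total volume = 137 + 165 = 302 mL.
[Mg^2+] = 4.8 × 10^-2 × (137/302) = 2.18 × 10^-2 M
[F^-] = 4.2 × 10^-2 × (165/302) = 2.29 x 10^-2 M
MgF2(s) <=> Mg^2+ + 2 F^-, so Q = [Mg^2+][F^-]^2
Q = (2.18 × 10^-2)(2.29 × 10^-2)^2 = 1.1 x 10^-5
Q > Ksp, so MgF2 will precipitate.

1.1e-5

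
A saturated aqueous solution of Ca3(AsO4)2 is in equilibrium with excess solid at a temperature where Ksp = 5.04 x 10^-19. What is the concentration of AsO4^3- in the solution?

1.72 x 10^-4 M

Ca3(AsO4)2(s) ⇌ 3 Ca^2+(aq) + 2 AsO4^3-(aq)
Ksp = [Ca^2+]^3[AsO4^3-]^2
If s mol/L of Ca3(AsO4)2 dissolves, [Ca^2+] = 3s and [AsO4^3-] = 2s.
Ksp = (3s)^3(2s)^2 = 108s^5
s^5 = 5.04 x 10^-19 / 108, so s = 8.586 × 10^-5 M
[AsO4^3-] = 2s = 1.72 x 10^-4 M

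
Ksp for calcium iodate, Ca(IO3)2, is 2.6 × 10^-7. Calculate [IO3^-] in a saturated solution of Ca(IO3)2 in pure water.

Ca(IO3)2(s) ⇌ Ca^2+ + 2 IO3^-
Ksp = [Ca^2+][IO3^-]^2
For each mole of Ca(IO3)2 that dissolves: [Ca^2+] = s, [IO3^-] = 2s.
Substituting: Ksp = s(2s)^2 = 4s^3
s = (2.6 × 10^-7 / 4)^(1/3) = 4.02 × 10^-3 M
[IO3^-] = 2s = 8.0 x 10^-3 M

8.0 x 10^-3 M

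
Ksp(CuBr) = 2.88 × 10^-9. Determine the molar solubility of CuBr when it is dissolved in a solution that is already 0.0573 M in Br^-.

CuBr(s) ⇌ Cu^+(aq) + Br^-(aq)
Ksp = [Cu^+][Br^-]
Let s = moles of CuBr that dissolve per litre. [Cu^+] = s, [Br^-] = 0.0573 + s ≈ 0.0573 (since the Br^- already present dominates).
Ksp ≈ s × 0.0573
s = 5.03 × 10^-8 M
Check: s = 5.0 × 10^-8 ≪ 0.0573, so the approximation is valid.

s ≈ 5.03 x 10^-8 M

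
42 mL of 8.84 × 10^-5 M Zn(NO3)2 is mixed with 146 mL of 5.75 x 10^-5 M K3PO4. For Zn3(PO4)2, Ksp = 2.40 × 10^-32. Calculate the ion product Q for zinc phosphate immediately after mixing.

Total volume = 42 + 146 = 188 mL.
[Zn^2+] = 8.84 × 10^-5 × (42/188) = 1.975 × 10^-5 M
[PO4^3-] = 5.75 × 10^-5 × (146/188) = 4.465 × 10^-5 M
Zn3(PO4)2(s) <=> 3 Zn^2+(aq) + 2 PO4^3-(aq), so Q = [Zn^2+]^3[PO4^3-]^2
Q = (1.975 × 10^-5)^3(4.465 × 10^-5)^2 = 1.54 × 10^-23
Q > Ksp, so Zn3(PO4)2 will precipitate.

Q = 1.54 × 10^-23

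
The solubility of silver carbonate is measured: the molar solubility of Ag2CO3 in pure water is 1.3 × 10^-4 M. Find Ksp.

Ag2CO3(s) ⇌ 2 Ag^+(aq) + CO3^2-(aq)
Let s = molar solubility. Then [Ag^+] = 2s and [CO3^2-] = s.
Ksp = [Ag^+]^2[CO3^2-]
So Ksp = (2s)^2 × s = 4s^3
With s = 1.3 × 10^-4: Ksp = 8.8 × 10^-12

Ksp ≈ 8.8e-12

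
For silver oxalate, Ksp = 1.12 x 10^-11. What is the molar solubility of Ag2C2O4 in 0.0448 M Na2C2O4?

7.91 × 10^-6 M

Ag2C2O4(s) <=> 2 Ag^+ + C2O4^2-
Ksp = [Ag^+]^2[C2O4^2-]
Let s = moles of Ag2C2O4 that dissolve per litre. [Ag^+] = 2s, [C2O4^2-] = 0.0448 + s ≈ 0.0448 (Ksp is small, so little additional dissolves).
Ksp ≈ (2s)^2 × 0.0448
s = 7.91 × 10^-6 M
Check: s = 7.9 x 10^-6 ≪ 0.0448, so the approximation is valid.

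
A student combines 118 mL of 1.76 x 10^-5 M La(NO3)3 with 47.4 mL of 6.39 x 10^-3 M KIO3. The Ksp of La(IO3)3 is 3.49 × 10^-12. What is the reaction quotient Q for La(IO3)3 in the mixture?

Total volume = 118 + 47.4 = 165.4 mL.
[La^3+] = 1.76 x 10^-5 × (118/165.4) = 1.256 x 10^-5 M
[IO3^-] = 6.39 x 10^-3 × (47.4/165.4) = 1.831 × 10^-3 M
La(IO3)3(s) ⇌ La^3+ + 3 IO3^-, so Q = [La^3+][IO3^-]^3
Q = (1.256 x 10^-5)(1.831 x 10^-3)^3 = 7.71 × 10^-14
Q < Ksp, so no precipitate of La(IO3)3 forms.

Q = 7.71 × 10^-14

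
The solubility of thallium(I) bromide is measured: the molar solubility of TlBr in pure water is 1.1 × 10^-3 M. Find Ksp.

Ksp ≈ 1.2 × 10^-6

TlBr(s) <=> Tl^+ + Br^-
With molar solubility s: [Tl^+] = s, [Br^-] = s.
Ksp = [Tl^+][Br^-]
Ksp = (s)(s) = s^2
Ksp = (1.1 × 10^-3)^2 = 1.2 × 10^-6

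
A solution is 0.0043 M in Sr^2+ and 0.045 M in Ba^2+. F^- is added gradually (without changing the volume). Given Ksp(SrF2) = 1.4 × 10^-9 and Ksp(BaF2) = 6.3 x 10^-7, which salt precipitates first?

SrF2

Precipitation of each salt starts when its ion product equals its Ksp.
For SrF2: 1.4 × 10^-9 = 0.0043 × [F^-]^2  ⇒  [F^-] = 5.7 × 10^-4 M.
For BaF2: 6.3 x 10^-7 = 0.045 × [F^-]^2  ⇒  [F^-] = 3.7 x 10^-3 M.
The salt with the lower threshold [F^-] precipitates first: SrF2.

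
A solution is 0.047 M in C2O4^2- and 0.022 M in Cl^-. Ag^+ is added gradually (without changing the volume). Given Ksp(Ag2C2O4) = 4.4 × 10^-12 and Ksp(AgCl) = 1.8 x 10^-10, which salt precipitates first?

AgCl

Each salt begins to precipitate when Q = Ksp, i.e. when [Ag^+] reaches its threshold.
For Ag2C2O4: 4.4 × 10^-12 = 0.047 × [Ag^+]^2  ⇒  [Ag^+] = 9.7 × 10^-6 M.
For AgCl: 1.8 x 10^-10 = 0.022 × [Ag^+]  ⇒  [Ag^+] = 8.2 × 10^-9 M.
The salt with the lower threshold [Ag^+] precipitates first: AgCl.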